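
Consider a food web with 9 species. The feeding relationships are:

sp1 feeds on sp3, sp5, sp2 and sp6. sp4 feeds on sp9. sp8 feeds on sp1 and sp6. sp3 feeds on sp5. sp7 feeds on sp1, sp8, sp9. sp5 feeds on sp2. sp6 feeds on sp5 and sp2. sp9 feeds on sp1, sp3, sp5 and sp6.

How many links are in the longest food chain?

One longest chain: sp2 → sp5 → sp3 → sp1 → sp9 → sp7.
It has 6 species and 5 links.

5 links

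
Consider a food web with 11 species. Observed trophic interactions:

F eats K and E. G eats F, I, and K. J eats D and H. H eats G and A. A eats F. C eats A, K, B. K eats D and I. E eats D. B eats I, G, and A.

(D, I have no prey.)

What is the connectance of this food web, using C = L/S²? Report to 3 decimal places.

The web has S = 11 species and L = 19 feeding links.
C = L / S² = 19 / 121 = 0.1570 ≈ 0.157.

C = 0.157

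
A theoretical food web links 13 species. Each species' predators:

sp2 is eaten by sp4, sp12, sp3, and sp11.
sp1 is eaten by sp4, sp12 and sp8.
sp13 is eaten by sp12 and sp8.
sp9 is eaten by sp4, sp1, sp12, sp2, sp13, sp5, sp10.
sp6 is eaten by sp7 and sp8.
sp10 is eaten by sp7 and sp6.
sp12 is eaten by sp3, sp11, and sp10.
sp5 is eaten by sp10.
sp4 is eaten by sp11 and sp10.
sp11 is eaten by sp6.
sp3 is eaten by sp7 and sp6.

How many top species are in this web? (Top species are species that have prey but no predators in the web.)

Top species (has prey, but nothing eats it): sp7, sp8.
Count: 2.

2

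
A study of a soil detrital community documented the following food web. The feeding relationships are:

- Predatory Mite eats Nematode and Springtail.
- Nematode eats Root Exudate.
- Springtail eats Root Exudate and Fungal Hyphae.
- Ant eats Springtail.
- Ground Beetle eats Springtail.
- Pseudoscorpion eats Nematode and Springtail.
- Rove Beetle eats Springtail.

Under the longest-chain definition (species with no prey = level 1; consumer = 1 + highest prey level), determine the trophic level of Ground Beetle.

Fungal Hyphae has no prey (basal) → level 1.
Springtail eats Fungal Hyphae (level 1); other prey at levels: Root Exudate 1 → level 2.
Ground Beetle eats Springtail → level 3.

Trophic level 3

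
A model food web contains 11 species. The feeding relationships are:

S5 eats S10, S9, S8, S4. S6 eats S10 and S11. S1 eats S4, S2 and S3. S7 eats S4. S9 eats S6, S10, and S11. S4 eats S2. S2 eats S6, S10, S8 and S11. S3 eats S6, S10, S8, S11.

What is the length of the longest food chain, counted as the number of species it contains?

One longest chain: S10 → S6 → S2 → S4 → S1.
It has 5 species and 4 links.

5 species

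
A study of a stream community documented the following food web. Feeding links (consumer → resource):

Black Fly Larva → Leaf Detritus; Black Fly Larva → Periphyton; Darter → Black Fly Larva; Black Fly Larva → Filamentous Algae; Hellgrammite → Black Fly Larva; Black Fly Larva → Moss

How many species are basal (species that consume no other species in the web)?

Basal species (no prey listed): Leaf Detritus, Moss, Periphyton, Filamentous Algae.
Count: 4.

4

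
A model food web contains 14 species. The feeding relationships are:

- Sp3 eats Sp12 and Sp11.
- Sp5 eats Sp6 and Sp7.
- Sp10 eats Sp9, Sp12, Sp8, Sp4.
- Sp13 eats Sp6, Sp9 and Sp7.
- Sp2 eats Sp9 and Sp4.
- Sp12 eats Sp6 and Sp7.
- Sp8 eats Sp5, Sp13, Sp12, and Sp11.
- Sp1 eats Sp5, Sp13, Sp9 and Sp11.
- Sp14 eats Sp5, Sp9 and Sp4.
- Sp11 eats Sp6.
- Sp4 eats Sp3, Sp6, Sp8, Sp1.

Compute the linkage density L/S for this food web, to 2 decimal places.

L/S = 2.21

There are L = 31 links among S = 14 species.
L/S = 31/14 = 2.2143 ≈ 2.21.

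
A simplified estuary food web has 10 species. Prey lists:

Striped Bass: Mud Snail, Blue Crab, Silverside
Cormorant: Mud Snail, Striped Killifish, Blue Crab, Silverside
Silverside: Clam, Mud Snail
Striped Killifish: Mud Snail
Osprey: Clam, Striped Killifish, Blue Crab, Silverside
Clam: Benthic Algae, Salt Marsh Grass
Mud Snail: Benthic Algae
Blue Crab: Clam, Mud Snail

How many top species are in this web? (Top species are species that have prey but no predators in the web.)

Top species (has prey, but nothing eats it): Striped Bass, Cormorant, Osprey.
Count: 3.

3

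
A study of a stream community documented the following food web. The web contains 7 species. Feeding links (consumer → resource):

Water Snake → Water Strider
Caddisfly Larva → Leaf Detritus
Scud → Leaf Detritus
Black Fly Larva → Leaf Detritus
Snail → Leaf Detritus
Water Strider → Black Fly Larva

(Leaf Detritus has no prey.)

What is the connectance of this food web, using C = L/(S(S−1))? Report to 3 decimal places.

C = 0.143

The web has S = 7 species and L = 6 feeding links.
C = L / (S(S−1)) = 6 / 42 = 0.1429 ≈ 0.143.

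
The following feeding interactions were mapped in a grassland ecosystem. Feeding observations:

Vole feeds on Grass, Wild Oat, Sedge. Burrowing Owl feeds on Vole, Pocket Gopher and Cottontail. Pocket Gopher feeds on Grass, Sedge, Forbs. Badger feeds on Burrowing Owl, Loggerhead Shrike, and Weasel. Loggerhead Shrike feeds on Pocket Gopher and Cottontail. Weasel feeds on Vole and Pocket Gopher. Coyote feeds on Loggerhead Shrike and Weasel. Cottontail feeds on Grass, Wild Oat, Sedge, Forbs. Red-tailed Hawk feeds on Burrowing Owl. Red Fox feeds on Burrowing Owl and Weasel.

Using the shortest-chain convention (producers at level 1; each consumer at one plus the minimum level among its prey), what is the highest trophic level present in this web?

4

Producers (level 1): Wild Oat, Forbs, Sedge, Grass.
Following each consumer down to its lowest-level prey: Forbs → Pocket Gopher → Burrowing Owl → Red-tailed Hawk (levels 1 through 4).
All prey of Red-tailed Hawk (Burrowing Owl 3) are at level 3 or above, so Red-tailed Hawk is at level 1 + 3 = 4.
Every consumer has at least one prey at level 3 or below, so none exceeds level 4.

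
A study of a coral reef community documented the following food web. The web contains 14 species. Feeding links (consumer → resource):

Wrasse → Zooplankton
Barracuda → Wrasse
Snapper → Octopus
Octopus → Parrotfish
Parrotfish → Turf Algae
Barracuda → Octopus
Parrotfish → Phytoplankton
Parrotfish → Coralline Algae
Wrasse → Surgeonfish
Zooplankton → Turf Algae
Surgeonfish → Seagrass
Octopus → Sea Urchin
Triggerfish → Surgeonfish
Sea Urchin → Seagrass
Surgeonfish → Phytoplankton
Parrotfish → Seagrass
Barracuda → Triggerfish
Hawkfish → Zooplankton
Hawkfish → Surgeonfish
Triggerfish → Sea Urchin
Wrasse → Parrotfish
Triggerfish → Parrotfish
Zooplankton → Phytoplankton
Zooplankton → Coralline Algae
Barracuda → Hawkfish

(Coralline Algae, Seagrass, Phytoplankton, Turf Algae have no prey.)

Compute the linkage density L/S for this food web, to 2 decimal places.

L/S = 1.79

There are L = 25 links among S = 14 species.
L/S = 25/14 = 1.7857 ≈ 1.79.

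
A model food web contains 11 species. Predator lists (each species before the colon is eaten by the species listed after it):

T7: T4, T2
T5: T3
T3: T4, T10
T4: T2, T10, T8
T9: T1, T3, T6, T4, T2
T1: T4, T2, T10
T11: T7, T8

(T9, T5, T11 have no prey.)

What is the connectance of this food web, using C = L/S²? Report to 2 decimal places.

The web has S = 11 species and L = 18 feeding links.
C = L / S² = 18 / 121 = 0.1488 ≈ 0.15.

C = 0.15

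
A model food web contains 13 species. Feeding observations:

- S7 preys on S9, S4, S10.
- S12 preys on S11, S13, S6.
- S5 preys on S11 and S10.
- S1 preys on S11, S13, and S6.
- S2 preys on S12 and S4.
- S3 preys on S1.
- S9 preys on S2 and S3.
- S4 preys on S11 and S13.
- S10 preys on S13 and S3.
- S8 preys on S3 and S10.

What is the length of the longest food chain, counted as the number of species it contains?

5 species

One longest chain: S13 → S1 → S3 → S9 → S7.
It has 5 species and 4 links.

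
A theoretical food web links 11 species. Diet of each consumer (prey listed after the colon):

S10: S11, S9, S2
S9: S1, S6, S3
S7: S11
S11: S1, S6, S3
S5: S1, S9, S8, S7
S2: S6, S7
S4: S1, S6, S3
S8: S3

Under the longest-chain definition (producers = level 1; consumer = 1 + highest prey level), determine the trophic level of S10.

S1 is a producer → level 1.
S11 eats S1 (level 1); other prey at levels: S6 1, S3 1 → level 2.
S7 eats S11 → level 3.
S2 eats S7 (level 3); other prey at levels: S6 1 → level 4.
S10 eats S2 (level 4); other prey at levels: S11 2, S9 2 → level 5.

Trophic level 5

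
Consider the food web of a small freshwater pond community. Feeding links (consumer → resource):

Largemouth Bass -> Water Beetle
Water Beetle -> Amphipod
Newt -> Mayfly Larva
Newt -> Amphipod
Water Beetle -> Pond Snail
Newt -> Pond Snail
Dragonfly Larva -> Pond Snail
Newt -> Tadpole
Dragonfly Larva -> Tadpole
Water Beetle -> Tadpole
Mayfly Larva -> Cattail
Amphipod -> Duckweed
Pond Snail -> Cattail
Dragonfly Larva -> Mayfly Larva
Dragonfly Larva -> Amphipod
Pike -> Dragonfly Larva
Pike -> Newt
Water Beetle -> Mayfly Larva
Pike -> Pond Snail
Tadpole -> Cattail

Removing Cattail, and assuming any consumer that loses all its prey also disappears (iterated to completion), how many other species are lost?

3

Remove Cattail.
Round 1: Mayfly Larva (all prey gone), Tadpole (all prey gone), Pond Snail (all prey gone) → extinct.
No further losses. Total secondary extinctions: 3.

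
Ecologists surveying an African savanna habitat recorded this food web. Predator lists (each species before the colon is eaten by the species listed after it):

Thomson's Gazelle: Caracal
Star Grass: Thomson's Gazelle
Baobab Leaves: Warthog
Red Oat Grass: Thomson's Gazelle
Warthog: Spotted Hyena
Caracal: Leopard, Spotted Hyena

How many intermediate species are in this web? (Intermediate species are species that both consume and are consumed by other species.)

3

Intermediate species (has both prey and predators): Thomson's Gazelle, Warthog, Caracal.
Count: 3.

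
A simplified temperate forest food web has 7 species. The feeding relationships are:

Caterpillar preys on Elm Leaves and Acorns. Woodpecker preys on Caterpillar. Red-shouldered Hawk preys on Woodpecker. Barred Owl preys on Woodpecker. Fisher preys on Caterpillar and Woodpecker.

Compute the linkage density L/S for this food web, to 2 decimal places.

There are L = 7 links among S = 7 species.
L/S = 7/7 = 1.0000 ≈ 1.00.

L/S = 1.00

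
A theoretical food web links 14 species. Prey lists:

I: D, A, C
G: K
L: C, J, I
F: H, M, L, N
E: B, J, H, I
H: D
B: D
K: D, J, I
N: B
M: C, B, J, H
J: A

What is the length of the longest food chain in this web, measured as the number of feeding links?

3 links

One longest chain: A → J → L → F.
It has 4 species and 3 links.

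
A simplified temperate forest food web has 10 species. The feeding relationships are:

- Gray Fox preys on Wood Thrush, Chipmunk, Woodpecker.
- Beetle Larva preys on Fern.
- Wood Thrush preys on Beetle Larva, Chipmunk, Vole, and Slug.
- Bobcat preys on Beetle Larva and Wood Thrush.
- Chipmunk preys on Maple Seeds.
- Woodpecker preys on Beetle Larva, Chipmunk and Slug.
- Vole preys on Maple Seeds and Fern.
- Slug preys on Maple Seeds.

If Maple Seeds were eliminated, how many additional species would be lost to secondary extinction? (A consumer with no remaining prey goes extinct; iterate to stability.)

Remove Maple Seeds.
Round 1: Chipmunk (all prey gone), Slug (all prey gone) → extinct.
No further losses. Total secondary extinctions: 2.

2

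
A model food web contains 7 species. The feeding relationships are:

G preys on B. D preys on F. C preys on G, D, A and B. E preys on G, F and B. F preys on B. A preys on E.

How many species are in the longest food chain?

5 species

One longest chain: B → G → E → A → C.
It has 5 species and 4 links.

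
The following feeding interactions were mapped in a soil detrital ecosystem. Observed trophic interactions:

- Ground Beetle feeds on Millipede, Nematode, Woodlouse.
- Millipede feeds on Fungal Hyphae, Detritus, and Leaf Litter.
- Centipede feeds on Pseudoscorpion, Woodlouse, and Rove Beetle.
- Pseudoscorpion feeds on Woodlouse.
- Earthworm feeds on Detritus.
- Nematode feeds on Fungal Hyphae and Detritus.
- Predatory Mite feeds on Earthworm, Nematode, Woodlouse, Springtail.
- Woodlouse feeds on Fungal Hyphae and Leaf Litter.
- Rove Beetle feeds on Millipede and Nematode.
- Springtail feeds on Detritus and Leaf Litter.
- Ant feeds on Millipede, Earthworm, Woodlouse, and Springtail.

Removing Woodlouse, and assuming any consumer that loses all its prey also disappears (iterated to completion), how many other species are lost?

1

Remove Woodlouse.
Round 1: Pseudoscorpion (all prey gone) → extinct.
No further losses. Total secondary extinctions: 1.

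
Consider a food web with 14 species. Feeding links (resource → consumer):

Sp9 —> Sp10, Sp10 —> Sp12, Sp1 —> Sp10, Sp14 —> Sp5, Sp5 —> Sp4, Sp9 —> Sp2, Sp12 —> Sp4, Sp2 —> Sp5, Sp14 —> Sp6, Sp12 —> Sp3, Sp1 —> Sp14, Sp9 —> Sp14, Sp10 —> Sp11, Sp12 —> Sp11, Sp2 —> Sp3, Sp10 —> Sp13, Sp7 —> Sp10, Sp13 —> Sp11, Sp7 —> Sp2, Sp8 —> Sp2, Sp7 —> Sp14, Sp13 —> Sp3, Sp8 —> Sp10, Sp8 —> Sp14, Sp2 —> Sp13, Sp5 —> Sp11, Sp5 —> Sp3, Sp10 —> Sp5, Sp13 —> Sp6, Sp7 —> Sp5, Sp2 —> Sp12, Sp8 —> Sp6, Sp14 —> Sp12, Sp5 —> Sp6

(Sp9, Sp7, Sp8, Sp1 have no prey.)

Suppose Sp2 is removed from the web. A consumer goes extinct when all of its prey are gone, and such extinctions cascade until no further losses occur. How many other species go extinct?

0

Remove Sp2.
Every predator of it retains at least one other prey: Sp12 still has Sp14, Sp10; Sp5 still has Sp7, Sp14, Sp10; Sp13 still has Sp10; Sp3 still has Sp12, Sp5, Sp13.
No consumer loses all prey, so no secondary extinctions occur.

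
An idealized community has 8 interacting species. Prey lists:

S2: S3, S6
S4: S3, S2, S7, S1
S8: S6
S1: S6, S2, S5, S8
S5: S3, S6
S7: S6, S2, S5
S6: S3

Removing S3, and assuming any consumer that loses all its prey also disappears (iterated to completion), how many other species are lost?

7

Remove S3.
Round 1: S6 (all prey gone) → extinct.
Round 2: S2 (all prey gone), S5 (all prey gone), S8 (all prey gone) → extinct.
Round 3: S7 (all prey gone), S1 (all prey gone) → extinct.
Round 4: S4 (all prey gone) → extinct.
No further losses. Total secondary extinctions: 7.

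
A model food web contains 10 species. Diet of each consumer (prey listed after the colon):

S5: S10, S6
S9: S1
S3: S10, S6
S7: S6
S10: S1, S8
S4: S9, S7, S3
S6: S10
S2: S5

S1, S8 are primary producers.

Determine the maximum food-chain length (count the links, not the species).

4 links

One longest chain: S1 → S10 → S6 → S5 → S2.
It has 5 species and 4 links.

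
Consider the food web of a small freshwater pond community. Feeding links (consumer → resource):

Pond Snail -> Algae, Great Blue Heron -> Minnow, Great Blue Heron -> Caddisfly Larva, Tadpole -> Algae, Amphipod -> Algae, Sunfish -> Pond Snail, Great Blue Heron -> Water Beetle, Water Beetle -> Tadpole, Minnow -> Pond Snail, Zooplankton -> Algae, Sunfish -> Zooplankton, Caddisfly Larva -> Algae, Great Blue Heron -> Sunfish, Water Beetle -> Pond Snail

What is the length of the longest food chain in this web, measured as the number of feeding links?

One longest chain: Algae → Zooplankton → Sunfish → Great Blue Heron.
It has 4 species and 3 links.

3 links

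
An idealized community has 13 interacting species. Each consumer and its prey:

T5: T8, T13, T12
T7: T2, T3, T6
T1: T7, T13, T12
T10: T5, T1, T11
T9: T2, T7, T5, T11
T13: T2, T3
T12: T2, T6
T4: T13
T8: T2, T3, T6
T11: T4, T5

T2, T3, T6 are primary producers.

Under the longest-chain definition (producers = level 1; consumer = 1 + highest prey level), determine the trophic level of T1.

Trophic level 3

T2 is a producer → level 1.
T7 eats T2 (level 1); other prey at levels: T3 1, T6 1 → level 2.
T1 eats T7 (level 2); other prey at levels: T13 2, T12 2 → level 3.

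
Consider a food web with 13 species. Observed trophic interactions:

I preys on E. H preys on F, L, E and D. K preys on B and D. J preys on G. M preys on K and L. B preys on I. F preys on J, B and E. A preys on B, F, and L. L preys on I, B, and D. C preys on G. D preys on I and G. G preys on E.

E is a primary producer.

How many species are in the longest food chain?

One longest chain: E → I → B → L → H.
It has 5 species and 4 links.

5 species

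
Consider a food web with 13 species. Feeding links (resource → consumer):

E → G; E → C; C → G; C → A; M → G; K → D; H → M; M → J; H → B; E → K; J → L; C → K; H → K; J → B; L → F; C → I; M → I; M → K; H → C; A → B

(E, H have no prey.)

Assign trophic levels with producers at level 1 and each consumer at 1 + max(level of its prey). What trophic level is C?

Trophic level 2

E is a producer → level 1.
C eats E (level 1); other prey at levels: H 1 → level 2.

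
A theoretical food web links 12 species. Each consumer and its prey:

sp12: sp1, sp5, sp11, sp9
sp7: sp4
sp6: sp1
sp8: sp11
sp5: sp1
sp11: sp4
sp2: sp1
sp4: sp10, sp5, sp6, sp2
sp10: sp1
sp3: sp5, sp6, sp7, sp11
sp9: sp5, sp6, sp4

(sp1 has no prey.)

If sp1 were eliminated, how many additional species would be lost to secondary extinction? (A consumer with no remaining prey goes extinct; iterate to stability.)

Remove sp1.
Round 1: sp10 (all prey gone), sp5 (all prey gone), sp6 (all prey gone), sp2 (all prey gone) → extinct.
Round 2: sp4 (all prey gone) → extinct.
Round 3: sp7 (all prey gone), sp11 (all prey gone), sp9 (all prey gone) → extinct.
Round 4: sp8 (all prey gone), sp3 (all prey gone), sp12 (all prey gone) → extinct.
No further losses. Total secondary extinctions: 11.

11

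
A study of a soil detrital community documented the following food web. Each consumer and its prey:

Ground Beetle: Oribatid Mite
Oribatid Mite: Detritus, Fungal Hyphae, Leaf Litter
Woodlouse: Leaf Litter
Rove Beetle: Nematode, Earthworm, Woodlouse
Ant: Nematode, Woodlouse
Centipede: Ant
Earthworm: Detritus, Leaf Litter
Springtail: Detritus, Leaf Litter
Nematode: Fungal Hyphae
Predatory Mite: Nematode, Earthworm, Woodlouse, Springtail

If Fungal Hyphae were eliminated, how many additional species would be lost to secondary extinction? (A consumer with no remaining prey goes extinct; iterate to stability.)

Remove Fungal Hyphae.
Round 1: Nematode (all prey gone) → extinct.
No further losses. Total secondary extinctions: 1.

1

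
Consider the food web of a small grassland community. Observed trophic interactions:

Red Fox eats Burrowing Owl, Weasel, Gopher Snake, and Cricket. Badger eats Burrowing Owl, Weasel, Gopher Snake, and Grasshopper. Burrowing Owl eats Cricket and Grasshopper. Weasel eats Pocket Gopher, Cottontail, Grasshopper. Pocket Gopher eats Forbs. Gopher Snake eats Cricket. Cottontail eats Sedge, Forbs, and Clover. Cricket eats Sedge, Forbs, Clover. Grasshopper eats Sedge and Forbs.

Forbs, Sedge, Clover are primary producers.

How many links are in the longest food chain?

One longest chain: Forbs → Cottontail → Weasel → Badger.
It has 4 species and 3 links.

3 links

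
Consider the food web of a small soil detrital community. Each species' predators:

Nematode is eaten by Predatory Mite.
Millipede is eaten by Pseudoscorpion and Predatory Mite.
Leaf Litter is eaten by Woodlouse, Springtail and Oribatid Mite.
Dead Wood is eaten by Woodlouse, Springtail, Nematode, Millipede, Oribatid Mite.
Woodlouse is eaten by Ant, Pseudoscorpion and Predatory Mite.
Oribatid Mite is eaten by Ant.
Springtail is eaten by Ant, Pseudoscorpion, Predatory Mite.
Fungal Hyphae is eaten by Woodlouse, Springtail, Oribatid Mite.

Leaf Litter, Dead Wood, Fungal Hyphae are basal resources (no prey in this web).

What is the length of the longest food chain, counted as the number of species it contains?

3 species

One longest chain: Leaf Litter → Woodlouse → Ant.
It has 3 species and 2 links.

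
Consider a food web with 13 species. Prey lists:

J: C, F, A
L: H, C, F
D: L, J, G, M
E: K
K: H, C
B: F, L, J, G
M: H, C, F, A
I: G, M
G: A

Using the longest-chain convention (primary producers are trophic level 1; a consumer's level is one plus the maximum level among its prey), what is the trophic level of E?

Trophic level 3

H is a producer → level 1.
K eats H (level 1); other prey at levels: C 1 → level 2.
E eats K → level 3.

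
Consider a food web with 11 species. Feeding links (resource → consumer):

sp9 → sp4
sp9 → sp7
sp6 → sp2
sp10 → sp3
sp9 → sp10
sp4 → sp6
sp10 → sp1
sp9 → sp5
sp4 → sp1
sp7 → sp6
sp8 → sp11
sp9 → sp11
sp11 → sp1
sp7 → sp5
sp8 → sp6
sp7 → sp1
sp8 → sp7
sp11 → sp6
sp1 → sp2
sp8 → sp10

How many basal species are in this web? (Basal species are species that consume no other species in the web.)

2

Basal species (no prey listed): sp8, sp9.
Count: 2.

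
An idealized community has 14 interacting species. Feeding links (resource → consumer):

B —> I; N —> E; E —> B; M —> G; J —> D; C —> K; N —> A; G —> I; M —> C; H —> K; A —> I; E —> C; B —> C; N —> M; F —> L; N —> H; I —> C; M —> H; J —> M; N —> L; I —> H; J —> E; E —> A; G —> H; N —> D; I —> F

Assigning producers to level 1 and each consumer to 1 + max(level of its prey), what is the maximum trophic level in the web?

6

Producers (level 1): J, N.
J → E → B → I → H → K gives K level 6.
No species has a prey at level 6, so no species reaches level 7.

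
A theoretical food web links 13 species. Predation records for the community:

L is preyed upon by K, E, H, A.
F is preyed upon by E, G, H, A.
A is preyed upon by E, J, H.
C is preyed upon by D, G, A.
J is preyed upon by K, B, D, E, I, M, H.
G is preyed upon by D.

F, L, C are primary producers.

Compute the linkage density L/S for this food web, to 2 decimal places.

There are L = 22 links among S = 13 species.
L/S = 22/13 = 1.6923 ≈ 1.69.

L/S = 1.69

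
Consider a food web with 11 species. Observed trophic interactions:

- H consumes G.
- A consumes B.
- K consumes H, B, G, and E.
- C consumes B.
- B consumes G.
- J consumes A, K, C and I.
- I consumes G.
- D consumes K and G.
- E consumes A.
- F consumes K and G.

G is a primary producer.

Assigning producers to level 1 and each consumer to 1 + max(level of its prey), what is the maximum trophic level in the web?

6

Producers (level 1): G.
G → B → A → E → K → D gives D level 6.
No species has a prey at level 6, so no species reaches level 7.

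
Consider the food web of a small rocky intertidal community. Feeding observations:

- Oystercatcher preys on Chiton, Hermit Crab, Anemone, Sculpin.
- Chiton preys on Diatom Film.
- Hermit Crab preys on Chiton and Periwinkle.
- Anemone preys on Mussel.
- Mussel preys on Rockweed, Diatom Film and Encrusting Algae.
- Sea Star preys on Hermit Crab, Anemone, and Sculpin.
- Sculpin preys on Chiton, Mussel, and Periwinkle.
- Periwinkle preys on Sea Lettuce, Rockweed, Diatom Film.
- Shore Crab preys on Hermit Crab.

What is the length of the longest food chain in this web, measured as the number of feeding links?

3 links

One longest chain: Diatom Film → Chiton → Hermit Crab → Oystercatcher.
It has 4 species and 3 links.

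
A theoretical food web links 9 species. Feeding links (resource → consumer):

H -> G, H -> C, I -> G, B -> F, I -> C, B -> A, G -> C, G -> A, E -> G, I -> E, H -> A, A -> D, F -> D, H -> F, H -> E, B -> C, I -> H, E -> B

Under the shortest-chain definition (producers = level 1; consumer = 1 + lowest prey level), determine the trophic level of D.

I is a producer → level 1.
H eats I → level 2.
A eats H → level 3.
D eats A → level 4.
No prey of D is below level 3, so 4 is the minimum.

Trophic level 4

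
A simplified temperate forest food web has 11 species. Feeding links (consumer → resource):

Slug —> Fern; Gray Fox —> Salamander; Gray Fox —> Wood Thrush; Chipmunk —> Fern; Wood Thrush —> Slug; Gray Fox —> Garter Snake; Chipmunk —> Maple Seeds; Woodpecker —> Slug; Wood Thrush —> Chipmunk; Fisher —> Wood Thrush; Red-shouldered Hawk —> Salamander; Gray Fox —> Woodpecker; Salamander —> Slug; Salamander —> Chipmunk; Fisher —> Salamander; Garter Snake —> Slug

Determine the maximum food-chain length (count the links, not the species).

3 links

One longest chain: Maple Seeds → Chipmunk → Salamander → Gray Fox.
It has 4 species and 3 links.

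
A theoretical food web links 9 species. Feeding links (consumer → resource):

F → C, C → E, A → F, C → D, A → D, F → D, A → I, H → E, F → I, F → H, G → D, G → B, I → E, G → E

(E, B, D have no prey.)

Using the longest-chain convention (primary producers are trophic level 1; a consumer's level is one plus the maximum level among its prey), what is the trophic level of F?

E is a producer → level 1.
I eats E → level 2.
F eats I (level 2); other prey at levels: D 1, H 2, C 2 → level 3.

Trophic level 3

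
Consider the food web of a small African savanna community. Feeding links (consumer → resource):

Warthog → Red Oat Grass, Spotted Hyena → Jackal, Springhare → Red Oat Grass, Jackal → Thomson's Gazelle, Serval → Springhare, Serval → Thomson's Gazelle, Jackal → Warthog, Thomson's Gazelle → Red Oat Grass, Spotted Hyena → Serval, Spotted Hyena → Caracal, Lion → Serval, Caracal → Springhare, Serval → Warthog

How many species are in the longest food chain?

One longest chain: Red Oat Grass → Springhare → Serval → Lion.
It has 4 species and 3 links.

4 species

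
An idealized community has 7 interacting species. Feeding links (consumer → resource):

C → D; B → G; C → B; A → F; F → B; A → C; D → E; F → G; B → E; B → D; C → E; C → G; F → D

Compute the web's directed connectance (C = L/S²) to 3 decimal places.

The web has S = 7 species and L = 13 feeding links.
C = L / S² = 13 / 49 = 0.2653 ≈ 0.265.

C = 0.265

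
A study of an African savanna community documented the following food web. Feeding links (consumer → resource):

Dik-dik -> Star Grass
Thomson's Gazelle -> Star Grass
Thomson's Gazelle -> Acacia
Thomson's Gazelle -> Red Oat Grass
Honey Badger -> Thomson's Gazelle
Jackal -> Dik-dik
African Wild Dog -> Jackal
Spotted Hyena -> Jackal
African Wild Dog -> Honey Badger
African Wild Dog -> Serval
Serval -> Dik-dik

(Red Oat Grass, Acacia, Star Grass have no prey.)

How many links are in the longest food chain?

One longest chain: Star Grass → Dik-dik → Jackal → Spotted Hyena.
It has 4 species and 3 links.

3 links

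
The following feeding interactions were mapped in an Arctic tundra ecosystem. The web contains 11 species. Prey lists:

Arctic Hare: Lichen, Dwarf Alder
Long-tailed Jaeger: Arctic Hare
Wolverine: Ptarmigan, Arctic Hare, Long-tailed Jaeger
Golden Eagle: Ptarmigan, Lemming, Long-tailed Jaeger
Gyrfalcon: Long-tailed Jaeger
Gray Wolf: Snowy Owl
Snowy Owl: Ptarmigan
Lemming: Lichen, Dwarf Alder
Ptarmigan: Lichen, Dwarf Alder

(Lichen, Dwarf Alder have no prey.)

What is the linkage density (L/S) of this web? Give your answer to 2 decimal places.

There are L = 16 links among S = 11 species.
L/S = 16/11 = 1.4545 ≈ 1.45.

L/S = 1.45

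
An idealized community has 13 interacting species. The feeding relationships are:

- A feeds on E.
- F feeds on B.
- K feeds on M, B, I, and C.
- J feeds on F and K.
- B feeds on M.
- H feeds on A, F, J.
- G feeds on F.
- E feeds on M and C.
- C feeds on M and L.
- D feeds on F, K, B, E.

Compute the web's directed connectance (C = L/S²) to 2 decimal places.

C = 0.12

The web has S = 13 species and L = 21 feeding links.
C = L / S² = 21 / 169 = 0.1243 ≈ 0.12.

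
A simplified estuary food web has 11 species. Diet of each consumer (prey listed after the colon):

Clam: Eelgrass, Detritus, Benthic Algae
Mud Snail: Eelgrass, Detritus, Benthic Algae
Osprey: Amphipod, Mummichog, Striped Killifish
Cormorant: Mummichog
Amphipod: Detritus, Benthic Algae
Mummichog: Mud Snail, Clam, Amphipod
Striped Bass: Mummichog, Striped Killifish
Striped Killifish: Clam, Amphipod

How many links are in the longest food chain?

3 links

One longest chain: Eelgrass → Mud Snail → Mummichog → Cormorant.
It has 4 species and 3 links.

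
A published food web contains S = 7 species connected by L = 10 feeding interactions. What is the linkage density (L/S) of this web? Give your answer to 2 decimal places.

There are L = 10 links among S = 7 species.
L/S = 10/7 = 1.4286 ≈ 1.43.

L/S = 1.43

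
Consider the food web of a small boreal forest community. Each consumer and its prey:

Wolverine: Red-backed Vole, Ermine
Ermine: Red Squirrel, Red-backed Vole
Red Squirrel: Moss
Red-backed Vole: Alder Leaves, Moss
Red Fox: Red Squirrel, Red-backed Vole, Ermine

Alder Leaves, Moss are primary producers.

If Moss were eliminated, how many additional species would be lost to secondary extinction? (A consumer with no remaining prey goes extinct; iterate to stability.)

1

Remove Moss.
Round 1: Red Squirrel (all prey gone) → extinct.
No further losses. Total secondary extinctions: 1.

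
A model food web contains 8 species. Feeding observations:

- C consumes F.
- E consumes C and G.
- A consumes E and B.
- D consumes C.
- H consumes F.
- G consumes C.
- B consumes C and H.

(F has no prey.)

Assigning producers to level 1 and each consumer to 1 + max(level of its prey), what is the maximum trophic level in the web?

Producers (level 1): F.
F → C → G → E → A gives A level 5.
No species has a prey at level 5, so no species reaches level 6.

5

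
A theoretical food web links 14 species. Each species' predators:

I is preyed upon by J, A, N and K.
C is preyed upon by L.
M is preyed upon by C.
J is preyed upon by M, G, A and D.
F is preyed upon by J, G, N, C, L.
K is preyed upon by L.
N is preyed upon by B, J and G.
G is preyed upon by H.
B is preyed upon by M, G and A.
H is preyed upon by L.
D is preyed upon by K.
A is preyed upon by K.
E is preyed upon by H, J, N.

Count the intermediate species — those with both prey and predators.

Intermediate species (has both prey and predators): N, J, B, A, G, D, M, K, H, C.
Count: 10.

10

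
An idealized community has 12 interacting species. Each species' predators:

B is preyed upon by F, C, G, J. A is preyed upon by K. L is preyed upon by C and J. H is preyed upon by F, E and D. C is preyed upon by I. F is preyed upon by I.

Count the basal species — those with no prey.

4

Basal species (no prey listed): A, L, B, H.
Count: 4.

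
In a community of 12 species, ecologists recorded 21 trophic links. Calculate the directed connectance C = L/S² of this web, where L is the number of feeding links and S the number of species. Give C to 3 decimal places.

C = 0.146

The web has S = 12 species and L = 21 feeding links.
C = L / S² = 21 / 144 = 0.1458 ≈ 0.146.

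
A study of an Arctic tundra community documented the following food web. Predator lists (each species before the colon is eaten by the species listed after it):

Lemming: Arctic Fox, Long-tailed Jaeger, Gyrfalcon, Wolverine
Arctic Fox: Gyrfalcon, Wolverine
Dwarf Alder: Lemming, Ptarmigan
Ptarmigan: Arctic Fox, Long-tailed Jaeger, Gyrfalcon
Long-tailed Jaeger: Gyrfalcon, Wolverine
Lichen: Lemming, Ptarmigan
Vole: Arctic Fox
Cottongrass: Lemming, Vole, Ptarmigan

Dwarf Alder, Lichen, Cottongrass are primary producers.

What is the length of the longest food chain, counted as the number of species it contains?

One longest chain: Dwarf Alder → Lemming → Arctic Fox → Gyrfalcon.
It has 4 species and 3 links.

4 species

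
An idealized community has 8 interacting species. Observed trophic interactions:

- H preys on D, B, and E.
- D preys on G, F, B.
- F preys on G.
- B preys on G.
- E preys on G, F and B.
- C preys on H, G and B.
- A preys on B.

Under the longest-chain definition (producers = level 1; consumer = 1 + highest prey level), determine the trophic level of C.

Trophic level 5

G is a producer → level 1.
B eats G → level 2.
E eats B (level 2); other prey at levels: G 1, F 2 → level 3.
H eats E (level 3); other prey at levels: B 2, D 3 → level 4.
C eats H (level 4); other prey at levels: G 1, B 2 → level 5.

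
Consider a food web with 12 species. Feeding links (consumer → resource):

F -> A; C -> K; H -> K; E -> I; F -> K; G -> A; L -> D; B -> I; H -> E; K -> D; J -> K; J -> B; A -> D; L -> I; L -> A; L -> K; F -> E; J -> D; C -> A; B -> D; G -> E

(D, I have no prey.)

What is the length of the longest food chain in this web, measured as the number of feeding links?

One longest chain: I → E → H.
It has 3 species and 2 links.

2 links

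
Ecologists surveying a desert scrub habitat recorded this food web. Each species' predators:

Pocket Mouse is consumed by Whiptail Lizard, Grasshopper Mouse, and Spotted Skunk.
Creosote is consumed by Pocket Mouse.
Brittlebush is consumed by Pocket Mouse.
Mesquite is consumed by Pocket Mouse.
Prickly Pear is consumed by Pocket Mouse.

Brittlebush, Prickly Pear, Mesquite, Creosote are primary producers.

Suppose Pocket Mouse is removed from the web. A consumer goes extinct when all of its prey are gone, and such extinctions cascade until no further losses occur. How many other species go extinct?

Remove Pocket Mouse.
Round 1: Spotted Skunk (all prey gone), Grasshopper Mouse (all prey gone), Whiptail Lizard (all prey gone) → extinct.
No further losses. Total secondary extinctions: 3.

3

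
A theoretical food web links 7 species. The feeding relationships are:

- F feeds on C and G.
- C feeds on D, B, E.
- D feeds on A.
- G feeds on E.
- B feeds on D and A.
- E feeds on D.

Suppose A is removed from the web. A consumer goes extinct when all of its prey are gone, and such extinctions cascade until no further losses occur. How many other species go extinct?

6

Remove A.
Round 1: D (all prey gone) → extinct.
Round 2: B (all prey gone), E (all prey gone) → extinct.
Round 3: C (all prey gone), G (all prey gone) → extinct.
Round 4: F (all prey gone) → extinct.
No further losses. Total secondary extinctions: 6.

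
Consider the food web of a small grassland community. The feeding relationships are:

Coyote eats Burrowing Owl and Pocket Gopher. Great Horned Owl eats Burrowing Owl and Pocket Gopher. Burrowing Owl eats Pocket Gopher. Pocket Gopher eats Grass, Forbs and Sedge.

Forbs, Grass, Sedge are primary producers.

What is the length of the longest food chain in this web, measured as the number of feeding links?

3 links

One longest chain: Forbs → Pocket Gopher → Burrowing Owl → Coyote.
It has 4 species and 3 links.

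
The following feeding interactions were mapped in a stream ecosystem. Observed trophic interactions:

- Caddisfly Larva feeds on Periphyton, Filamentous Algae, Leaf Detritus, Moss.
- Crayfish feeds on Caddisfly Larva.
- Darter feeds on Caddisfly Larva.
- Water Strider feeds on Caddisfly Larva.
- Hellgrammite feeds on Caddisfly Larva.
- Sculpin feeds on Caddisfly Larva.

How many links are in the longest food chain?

2 links

One longest chain: Filamentous Algae → Caddisfly Larva → Crayfish.
It has 3 species and 2 links.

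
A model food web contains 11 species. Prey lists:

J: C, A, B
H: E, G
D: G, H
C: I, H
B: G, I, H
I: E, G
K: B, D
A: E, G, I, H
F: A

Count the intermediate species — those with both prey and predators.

6

Intermediate species (has both prey and predators): I, H, C, A, B, D.
Count: 6.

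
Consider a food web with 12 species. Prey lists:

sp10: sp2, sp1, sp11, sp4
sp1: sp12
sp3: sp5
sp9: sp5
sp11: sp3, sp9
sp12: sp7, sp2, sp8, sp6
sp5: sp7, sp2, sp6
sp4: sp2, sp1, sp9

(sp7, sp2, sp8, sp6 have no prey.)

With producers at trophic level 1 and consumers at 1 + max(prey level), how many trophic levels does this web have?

5

Producers (level 1): sp7, sp2, sp8, sp6.
sp7 → sp5 → sp9 → sp11 → sp10 gives sp10 level 5.
No species has a prey at level 5, so no species reaches level 6.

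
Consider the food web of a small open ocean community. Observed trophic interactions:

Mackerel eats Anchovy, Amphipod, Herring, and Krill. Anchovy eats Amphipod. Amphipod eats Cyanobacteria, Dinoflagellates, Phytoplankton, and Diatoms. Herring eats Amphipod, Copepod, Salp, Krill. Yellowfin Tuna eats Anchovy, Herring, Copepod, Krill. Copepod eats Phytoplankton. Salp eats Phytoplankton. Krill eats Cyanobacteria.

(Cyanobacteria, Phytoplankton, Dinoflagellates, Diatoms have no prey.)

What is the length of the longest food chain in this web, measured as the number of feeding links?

One longest chain: Cyanobacteria → Amphipod → Anchovy → Mackerel.
It has 4 species and 3 links.

3 links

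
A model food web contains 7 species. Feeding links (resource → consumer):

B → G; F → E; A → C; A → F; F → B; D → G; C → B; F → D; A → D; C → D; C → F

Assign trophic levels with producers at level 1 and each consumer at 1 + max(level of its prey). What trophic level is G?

A is a producer → level 1.
C eats A → level 2.
F eats C (level 2); other prey at levels: A 1 → level 3.
D eats F (level 3); other prey at levels: A 1, C 2 → level 4.
G eats D (level 4); other prey at levels: B 4 → level 5.

Trophic level 5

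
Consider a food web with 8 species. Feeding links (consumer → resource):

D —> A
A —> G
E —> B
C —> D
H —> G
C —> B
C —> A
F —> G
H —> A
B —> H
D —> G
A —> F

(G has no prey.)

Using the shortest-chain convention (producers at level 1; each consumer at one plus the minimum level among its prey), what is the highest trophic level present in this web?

4

Producers (level 1): G.
Following each consumer down to its lowest-level prey: G → H → B → E (levels 1 through 4).
All prey of E (B 3) are at level 3 or above, so E is at level 1 + 3 = 4.
Every consumer has at least one prey at level 3 or below, so none exceeds level 4.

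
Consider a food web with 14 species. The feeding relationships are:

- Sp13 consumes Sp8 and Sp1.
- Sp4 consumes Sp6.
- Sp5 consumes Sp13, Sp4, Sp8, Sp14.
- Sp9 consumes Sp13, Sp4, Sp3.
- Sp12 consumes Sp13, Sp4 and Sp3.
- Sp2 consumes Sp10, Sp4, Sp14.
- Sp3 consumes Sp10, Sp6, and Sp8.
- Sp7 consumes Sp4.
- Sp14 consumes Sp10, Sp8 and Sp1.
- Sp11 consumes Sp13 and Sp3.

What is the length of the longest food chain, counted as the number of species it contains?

3 species

One longest chain: Sp8 → Sp13 → Sp5.
It has 3 species and 2 links.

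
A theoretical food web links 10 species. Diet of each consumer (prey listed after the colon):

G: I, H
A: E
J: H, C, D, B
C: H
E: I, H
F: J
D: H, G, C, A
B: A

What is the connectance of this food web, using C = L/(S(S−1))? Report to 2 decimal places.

C = 0.18

The web has S = 10 species and L = 16 feeding links.
C = L / (S(S−1)) = 16 / 90 = 0.1778 ≈ 0.18.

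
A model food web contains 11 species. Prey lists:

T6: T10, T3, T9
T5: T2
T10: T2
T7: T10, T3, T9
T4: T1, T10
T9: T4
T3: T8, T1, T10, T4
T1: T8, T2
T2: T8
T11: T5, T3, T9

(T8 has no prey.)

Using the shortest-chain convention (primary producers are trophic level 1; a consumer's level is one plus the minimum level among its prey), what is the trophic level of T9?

Trophic level 4

T8 is a producer → level 1.
T1 eats T8 → level 2.
T4 eats T1 → level 3.
T9 eats T4 → level 4.
No prey of T9 is below level 3, so 4 is the minimum.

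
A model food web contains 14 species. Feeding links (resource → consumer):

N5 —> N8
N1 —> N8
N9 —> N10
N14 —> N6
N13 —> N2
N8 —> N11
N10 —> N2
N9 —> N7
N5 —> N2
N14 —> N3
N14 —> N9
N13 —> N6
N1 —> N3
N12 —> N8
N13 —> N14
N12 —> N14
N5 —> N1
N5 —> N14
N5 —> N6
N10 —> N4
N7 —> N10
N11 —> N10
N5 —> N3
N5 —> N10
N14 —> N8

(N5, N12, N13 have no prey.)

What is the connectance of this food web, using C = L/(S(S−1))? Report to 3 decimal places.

The web has S = 14 species and L = 25 feeding links.
C = L / (S(S−1)) = 25 / 182 = 0.1374 ≈ 0.137.

C = 0.137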